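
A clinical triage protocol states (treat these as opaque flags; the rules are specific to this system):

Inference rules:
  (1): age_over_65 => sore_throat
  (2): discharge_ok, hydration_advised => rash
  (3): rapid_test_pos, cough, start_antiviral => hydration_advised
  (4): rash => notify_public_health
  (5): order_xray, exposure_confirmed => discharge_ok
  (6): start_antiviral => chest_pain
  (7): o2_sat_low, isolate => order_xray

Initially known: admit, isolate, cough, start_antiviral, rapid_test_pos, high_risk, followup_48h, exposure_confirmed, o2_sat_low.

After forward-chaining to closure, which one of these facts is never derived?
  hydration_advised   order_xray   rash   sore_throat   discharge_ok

sore_throat

Round 1 — (3), (6), (7), derive hydration_advised, chest_pain, order_xray.
Round 2 — (5), derive discharge_ok.
Round 3 — (2), derive rash.
Round 4 — (4), derive notify_public_health.
Derived: order_xray (round 1), hydration_advised (round 1), rash (round 3), discharge_ok (round 2). sore_throat never appears in any round.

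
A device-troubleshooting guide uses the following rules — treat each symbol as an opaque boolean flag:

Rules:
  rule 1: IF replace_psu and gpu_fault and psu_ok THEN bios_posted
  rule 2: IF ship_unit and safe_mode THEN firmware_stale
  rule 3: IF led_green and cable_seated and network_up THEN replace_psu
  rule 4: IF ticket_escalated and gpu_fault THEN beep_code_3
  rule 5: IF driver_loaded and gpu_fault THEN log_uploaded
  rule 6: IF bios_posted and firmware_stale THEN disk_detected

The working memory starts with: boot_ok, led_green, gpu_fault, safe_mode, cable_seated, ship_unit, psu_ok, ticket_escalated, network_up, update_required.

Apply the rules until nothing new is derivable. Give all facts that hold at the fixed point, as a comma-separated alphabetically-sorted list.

Round 1: rule 2 [IF ship_unit and safe_mode THEN firmware_stale]; rule 3 [IF led_green and cable_seated and network_up THEN replace_psu]; rule 4 [IF ticket_escalated and gpu_fault THEN beep_code_3]. New: firmware_stale, replace_psu, beep_code_3.
Round 2: rule 1 [IF replace_psu and gpu_fault and psu_ok THEN bios_posted]. New: bios_posted.
Round 3: rule 6 [IF bios_posted and firmware_stale THEN disk_detected]. New: disk_detected.

beep_code_3, bios_posted, boot_ok, cable_seated, disk_detected, firmware_stale, gpu_fault, led_green, network_up, psu_ok, replace_psu, safe_mode, ship_unit, ticket_escalated, update_required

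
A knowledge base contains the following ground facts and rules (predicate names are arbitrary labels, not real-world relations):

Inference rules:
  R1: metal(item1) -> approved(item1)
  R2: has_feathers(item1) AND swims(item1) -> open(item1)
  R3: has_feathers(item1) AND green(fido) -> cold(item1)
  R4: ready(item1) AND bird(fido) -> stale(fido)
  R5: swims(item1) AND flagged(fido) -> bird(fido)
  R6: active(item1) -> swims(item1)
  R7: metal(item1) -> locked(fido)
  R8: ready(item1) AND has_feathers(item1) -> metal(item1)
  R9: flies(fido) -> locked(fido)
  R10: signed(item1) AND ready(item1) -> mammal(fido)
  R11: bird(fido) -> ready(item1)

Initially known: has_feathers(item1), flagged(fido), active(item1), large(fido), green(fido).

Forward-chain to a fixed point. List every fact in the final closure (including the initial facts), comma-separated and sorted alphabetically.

Round 1 fires R3, R6, giving cold(item1), swims(item1).
Round 2 fires R2, R5, giving open(item1), bird(fido).
Round 3 fires R11, giving ready(item1).
Round 4 fires R4, R8, giving stale(fido), metal(item1).
Round 5 fires R1, R7, giving approved(item1), locked(fido).

active(item1), approved(item1), bird(fido), cold(item1), flagged(fido), green(fido), has_feathers(item1), large(fido), locked(fido), metal(item1), open(item1), ready(item1), stale(fido), swims(item1)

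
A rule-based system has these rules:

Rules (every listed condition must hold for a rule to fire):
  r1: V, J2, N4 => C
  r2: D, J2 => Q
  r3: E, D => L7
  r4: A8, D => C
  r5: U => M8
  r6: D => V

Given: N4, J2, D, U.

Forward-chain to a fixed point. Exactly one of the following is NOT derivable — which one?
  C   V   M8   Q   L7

[1] r2 [D, J2 => Q]; r5 [U => M8]; r6 [D => V]. ⇒ new: Q, M8, V.
[2] r1 [V, J2, N4 => C]. ⇒ new: C.
Derived: C (round 2), M8 (round 1), V (round 1), Q (round 1). L7 never appears in any round.

L7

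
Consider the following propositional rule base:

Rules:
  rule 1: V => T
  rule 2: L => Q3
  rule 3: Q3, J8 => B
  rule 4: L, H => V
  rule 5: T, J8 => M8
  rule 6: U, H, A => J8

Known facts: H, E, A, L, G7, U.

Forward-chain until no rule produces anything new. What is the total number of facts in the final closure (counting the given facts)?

Round 1 — rule 2, rule 4, rule 6, derive Q3, V, J8.
Round 2 — rule 1, rule 3, derive T, B.
Round 3 — rule 5, derive M8.
Closure: {A, B, E, G7, H, J8, L, M8, Q3, T, U, V} — 12 facts.

12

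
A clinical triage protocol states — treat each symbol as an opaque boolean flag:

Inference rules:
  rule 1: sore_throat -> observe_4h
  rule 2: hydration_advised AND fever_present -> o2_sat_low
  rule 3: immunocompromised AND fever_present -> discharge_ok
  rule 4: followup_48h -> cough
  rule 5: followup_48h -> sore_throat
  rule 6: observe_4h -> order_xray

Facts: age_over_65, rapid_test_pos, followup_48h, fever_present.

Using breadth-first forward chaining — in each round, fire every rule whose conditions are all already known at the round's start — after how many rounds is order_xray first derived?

Round 1 fires rule 4, rule 5, giving cough, sore_throat.
Round 2 fires rule 1, giving observe_4h.
Round 3 fires rule 6, giving order_xray.
order_xray first appears in round 3.

3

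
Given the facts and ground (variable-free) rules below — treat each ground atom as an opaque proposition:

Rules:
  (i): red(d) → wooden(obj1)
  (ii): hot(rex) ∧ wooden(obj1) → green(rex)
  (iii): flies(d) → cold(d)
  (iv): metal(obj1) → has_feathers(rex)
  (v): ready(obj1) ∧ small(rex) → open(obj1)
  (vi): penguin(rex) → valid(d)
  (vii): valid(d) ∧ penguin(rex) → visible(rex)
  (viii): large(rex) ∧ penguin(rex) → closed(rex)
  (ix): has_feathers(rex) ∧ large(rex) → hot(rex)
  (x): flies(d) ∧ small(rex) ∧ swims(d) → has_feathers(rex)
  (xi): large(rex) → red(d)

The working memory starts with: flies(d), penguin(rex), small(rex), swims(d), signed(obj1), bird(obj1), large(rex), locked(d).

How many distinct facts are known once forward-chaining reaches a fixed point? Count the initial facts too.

17

[1] (iii) [flies(d) → cold(d)]; (vi) [penguin(rex) → valid(d)]; (viii) [large(rex) ∧ penguin(rex) → closed(rex)]; (x) [flies(d) ∧ small(rex) ∧ swims(d) → has_feathers(rex)]; (xi) [large(rex) → red(d)]. ⇒ new: cold(d), valid(d), closed(rex), has_feathers(rex), red(d).
[2] (i) [red(d) → wooden(obj1)]; (vii) [valid(d) ∧ penguin(rex) → visible(rex)]; (ix) [has_feathers(rex) ∧ large(rex) → hot(rex)]. ⇒ new: wooden(obj1), visible(rex), hot(rex).
[3] (ii) [hot(rex) ∧ wooden(obj1) → green(rex)]. ⇒ new: green(rex).
Closure: {bird(obj1), closed(rex), cold(d), flies(d), green(rex), has_feathers(rex), hot(rex), large(rex), locked(d), penguin(rex), red(d), signed(obj1), small(rex), swims(d), valid(d), visible(rex), wooden(obj1)} — 17 facts.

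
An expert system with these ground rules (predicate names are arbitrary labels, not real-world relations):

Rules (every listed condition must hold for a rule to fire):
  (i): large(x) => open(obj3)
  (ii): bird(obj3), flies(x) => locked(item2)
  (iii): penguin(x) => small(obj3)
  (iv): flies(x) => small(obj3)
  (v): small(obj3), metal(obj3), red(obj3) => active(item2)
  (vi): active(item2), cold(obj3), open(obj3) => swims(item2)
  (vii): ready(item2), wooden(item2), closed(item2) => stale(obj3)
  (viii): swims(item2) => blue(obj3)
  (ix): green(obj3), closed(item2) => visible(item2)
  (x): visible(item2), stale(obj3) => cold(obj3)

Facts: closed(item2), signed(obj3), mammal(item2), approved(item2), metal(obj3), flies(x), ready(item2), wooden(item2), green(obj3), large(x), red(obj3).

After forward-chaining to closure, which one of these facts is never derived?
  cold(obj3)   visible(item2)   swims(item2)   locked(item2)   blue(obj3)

Round 1 — (i), (iv), (vii), (ix), derive open(obj3), small(obj3), stale(obj3), visible(item2).
Round 2 — (v), (x), derive active(item2), cold(obj3).
Round 3 — (vi), derive swims(item2).
Round 4 — (viii), derive blue(obj3).
Derived: cold(obj3) (round 2), swims(item2) (round 3), visible(item2) (round 1), blue(obj3) (round 4). locked(item2) never appears in any round.

locked(item2)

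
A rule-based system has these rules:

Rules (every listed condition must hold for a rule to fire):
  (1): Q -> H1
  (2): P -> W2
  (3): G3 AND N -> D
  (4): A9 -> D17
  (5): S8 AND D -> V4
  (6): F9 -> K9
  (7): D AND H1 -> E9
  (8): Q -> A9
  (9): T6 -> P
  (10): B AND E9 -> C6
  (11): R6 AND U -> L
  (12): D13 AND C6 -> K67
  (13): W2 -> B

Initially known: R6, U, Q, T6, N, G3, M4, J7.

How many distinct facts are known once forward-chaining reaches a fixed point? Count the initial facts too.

Round 1 fires (1), (3), (8), (9), (11), giving H1, D, A9, P, L.
Round 2 fires (2), (4), (7), giving W2, D17, E9.
Round 3 fires (13), giving B.
Round 4 fires (10), giving C6.
Closure: {A9, B, C6, D, D17, E9, G3, H1, J7, L, M4, N, P, Q, R6, T6, U, W2} — 18 facts.

18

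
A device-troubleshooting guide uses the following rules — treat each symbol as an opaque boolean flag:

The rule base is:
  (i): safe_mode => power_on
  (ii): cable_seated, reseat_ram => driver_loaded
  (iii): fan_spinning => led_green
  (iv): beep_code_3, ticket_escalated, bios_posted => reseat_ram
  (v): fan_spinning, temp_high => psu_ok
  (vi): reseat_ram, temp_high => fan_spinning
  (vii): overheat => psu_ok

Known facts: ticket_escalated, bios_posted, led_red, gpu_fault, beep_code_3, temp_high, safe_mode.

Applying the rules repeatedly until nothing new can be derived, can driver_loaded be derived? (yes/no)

no

Round 1 — (i), (iv), derive power_on, reseat_ram.
Round 2 — (vi), derive fan_spinning.
Round 3 — (iii), (v), derive led_green, psu_ok.
Fixed point reached. driver_loaded is concluded only by (ii); (ii) needs cable_seated (never derived).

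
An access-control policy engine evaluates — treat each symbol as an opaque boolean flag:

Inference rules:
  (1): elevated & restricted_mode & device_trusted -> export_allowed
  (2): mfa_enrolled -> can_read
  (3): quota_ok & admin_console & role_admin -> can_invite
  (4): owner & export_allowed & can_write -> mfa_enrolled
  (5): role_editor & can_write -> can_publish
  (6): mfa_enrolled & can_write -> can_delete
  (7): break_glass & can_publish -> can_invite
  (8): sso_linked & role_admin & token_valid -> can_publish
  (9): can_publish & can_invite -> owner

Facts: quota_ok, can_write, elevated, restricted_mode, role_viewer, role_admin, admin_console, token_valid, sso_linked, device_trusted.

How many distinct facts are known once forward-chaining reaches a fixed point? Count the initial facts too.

17

Round 1 fires (1), (3), (8), giving export_allowed, can_invite, can_publish.
Round 2 fires (9), giving owner.
Round 3 fires (4), giving mfa_enrolled.
Round 4 fires (2), (6), giving can_read, can_delete.
Closure: {admin_console, can_delete, can_invite, can_publish, can_read, can_write, device_trusted, elevated, export_allowed, mfa_enrolled, owner, quota_ok, restricted_mode, role_admin, role_viewer, sso_linked, token_valid} — 17 facts.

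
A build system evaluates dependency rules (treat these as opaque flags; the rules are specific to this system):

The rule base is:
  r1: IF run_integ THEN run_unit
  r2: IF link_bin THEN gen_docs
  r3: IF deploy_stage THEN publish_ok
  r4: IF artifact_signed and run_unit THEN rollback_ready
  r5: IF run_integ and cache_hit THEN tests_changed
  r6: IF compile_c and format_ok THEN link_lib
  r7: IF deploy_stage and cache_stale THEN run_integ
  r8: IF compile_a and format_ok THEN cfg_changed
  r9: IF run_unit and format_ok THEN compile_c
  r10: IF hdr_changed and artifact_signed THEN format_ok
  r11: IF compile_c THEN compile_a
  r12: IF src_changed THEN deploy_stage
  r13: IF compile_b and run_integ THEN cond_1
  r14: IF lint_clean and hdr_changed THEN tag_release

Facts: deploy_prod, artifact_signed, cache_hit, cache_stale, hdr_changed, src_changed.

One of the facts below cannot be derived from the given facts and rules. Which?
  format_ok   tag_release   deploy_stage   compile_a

Round 1 — r10, r12, derive format_ok, deploy_stage.
Round 2 — r3, r7, derive publish_ok, run_integ.
Round 3 — r1, r5, derive run_unit, tests_changed.
Round 4 — r4, r9, derive rollback_ready, compile_c.
Round 5 — r6, r11, derive link_lib, compile_a.
Round 6 — r8, derive cfg_changed.
Derived: format_ok (round 1), compile_a (round 5), deploy_stage (round 1). tag_release never appears in any round.

tag_release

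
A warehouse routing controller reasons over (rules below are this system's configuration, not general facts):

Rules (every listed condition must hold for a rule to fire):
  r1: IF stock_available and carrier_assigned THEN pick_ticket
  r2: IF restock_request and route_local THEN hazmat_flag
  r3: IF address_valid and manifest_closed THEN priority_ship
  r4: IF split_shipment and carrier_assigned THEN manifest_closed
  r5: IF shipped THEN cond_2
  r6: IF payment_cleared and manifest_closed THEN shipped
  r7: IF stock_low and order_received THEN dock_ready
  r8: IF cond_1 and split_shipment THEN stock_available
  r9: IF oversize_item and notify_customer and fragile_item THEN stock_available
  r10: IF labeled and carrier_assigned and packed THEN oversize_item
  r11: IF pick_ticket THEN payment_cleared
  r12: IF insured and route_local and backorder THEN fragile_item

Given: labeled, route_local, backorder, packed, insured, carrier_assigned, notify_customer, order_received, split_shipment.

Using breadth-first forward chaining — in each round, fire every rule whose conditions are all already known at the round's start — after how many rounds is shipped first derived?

Round 1 — r4, r10, r12, derive manifest_closed, oversize_item, fragile_item.
Round 2 — r9, derive stock_available.
Round 3 — r1, derive pick_ticket.
Round 4 — r11, derive payment_cleared.
Round 5 — r6, derive shipped.
shipped first appears in round 5.

5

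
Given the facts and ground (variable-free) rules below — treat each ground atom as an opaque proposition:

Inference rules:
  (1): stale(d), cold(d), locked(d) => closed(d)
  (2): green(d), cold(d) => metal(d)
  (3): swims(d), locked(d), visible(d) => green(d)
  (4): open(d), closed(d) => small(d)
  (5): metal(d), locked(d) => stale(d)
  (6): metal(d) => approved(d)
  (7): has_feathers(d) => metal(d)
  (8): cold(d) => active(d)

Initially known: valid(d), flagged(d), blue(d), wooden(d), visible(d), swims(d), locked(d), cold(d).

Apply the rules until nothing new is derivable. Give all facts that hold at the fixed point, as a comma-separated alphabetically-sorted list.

active(d), approved(d), blue(d), closed(d), cold(d), flagged(d), green(d), locked(d), metal(d), stale(d), swims(d), valid(d), visible(d), wooden(d)

Round 1 fires (3), (8), giving green(d), active(d).
Round 2 fires (2), giving metal(d).
Round 3 fires (5), (6), giving stale(d), approved(d).
Round 4 fires (1), giving closed(d).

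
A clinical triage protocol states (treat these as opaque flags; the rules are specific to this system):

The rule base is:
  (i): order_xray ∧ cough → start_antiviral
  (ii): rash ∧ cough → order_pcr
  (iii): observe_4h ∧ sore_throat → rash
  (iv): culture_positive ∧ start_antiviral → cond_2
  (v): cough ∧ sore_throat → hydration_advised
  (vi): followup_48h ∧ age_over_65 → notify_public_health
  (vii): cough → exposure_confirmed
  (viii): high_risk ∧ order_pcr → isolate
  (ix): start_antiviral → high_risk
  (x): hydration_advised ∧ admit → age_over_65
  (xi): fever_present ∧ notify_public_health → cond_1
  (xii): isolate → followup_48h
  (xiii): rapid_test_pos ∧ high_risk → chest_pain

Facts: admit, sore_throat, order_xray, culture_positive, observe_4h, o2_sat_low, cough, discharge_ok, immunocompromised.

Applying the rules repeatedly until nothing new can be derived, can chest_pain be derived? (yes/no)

no

Round 1: (i) [order_xray ∧ cough → start_antiviral]; (iii) [observe_4h ∧ sore_throat → rash]; (v) [cough ∧ sore_throat → hydration_advised]; (vii) [cough → exposure_confirmed]. New: start_antiviral, rash, hydration_advised, exposure_confirmed.
Round 2: (ii) [rash ∧ cough → order_pcr]; (iv) [culture_positive ∧ start_antiviral → cond_2]; (ix) [start_antiviral → high_risk]; (x) [hydration_advised ∧ admit → age_over_65]. New: order_pcr, cond_2, high_risk, age_over_65.
Round 3: (viii) [high_risk ∧ order_pcr → isolate]. New: isolate.
Round 4: (xii) [isolate → followup_48h]. New: followup_48h.
Round 5: (vi) [followup_48h ∧ age_over_65 → notify_public_health]. New: notify_public_health.
Fixed point reached. chest_pain is concluded only by (xiii); (xiii) needs rapid_test_pos (never derived).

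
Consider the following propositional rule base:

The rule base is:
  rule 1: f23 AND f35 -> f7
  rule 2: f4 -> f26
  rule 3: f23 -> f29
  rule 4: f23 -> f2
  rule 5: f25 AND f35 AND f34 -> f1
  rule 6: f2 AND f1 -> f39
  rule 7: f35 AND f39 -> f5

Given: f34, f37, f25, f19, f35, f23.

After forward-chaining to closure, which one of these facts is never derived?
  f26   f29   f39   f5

Round 1 fires rule 1, rule 3, rule 4, rule 5, giving f7, f29, f2, f1.
Round 2 fires rule 6, giving f39.
Round 3 fires rule 7, giving f5.
Derived: f39 (round 2), f5 (round 3), f29 (round 1). f26 never appears in any round.

f26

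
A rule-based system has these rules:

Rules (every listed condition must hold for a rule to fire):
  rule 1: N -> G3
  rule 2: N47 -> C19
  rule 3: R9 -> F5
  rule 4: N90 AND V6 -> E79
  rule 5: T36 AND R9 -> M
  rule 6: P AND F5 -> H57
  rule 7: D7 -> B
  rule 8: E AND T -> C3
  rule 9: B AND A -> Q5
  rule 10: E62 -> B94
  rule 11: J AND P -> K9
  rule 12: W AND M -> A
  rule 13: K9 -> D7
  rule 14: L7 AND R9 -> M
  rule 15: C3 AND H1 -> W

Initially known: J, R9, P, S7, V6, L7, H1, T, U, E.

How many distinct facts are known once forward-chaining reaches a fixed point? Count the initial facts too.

Round 1 fires rule 3, rule 8, rule 11, rule 14, giving F5, C3, K9, M.
Round 2 fires rule 6, rule 13, rule 15, giving H57, D7, W.
Round 3 fires rule 7, rule 12, giving B, A.
Round 4 fires rule 9, giving Q5.
Closure: {A, B, C3, D7, E, F5, H1, H57, J, K9, L7, M, P, Q5, R9, S7, T, U, V6, W} — 20 facts.

20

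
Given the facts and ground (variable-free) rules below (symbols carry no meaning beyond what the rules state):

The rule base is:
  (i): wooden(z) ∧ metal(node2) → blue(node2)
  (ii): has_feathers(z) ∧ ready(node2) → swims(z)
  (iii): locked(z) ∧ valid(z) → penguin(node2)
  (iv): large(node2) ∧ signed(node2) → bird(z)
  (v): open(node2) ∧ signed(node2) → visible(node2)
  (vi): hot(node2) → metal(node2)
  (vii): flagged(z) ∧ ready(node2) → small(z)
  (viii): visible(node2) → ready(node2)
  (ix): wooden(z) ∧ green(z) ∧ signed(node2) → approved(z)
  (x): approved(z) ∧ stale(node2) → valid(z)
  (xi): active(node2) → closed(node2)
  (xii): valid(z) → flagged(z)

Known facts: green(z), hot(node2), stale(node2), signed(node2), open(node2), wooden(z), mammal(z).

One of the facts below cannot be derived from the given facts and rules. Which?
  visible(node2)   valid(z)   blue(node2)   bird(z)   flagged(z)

bird(z)

Round 1 — (v), (vi), (ix), derive visible(node2), metal(node2), approved(z).
Round 2 — (i), (viii), (x), derive blue(node2), ready(node2), valid(z).
Round 3 — (xii), derive flagged(z).
Round 4 — (vii), derive small(z).
Derived: blue(node2) (round 2), visible(node2) (round 1), flagged(z) (round 3), valid(z) (round 2). bird(z) never appears in any round.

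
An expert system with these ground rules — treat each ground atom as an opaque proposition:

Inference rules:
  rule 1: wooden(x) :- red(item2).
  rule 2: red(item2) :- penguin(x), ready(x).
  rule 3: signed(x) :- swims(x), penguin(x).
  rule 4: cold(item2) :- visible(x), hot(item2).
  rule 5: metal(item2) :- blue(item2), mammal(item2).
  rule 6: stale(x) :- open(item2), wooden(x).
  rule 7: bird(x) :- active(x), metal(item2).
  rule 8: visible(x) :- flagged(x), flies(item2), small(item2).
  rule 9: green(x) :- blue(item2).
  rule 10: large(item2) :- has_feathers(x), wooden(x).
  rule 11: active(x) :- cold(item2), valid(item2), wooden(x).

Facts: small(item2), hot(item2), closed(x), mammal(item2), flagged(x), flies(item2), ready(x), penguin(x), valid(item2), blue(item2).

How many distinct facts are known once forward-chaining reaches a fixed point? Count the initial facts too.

18

Round 1: rule 2 [red(item2) :- penguin(x), ready(x).]; rule 5 [metal(item2) :- blue(item2), mammal(item2).]; rule 8 [visible(x) :- flagged(x), flies(item2), small(item2).]; rule 9 [green(x) :- blue(item2).]. Adds red(item2), metal(item2), visible(x), green(x).
Round 2: rule 1 [wooden(x) :- red(item2).]; rule 4 [cold(item2) :- visible(x), hot(item2).]. Adds wooden(x), cold(item2).
Round 3: rule 11 [active(x) :- cold(item2), valid(item2), wooden(x).]. Adds active(x).
Round 4: rule 7 [bird(x) :- active(x), metal(item2).]. Adds bird(x).
Closure: {active(x), bird(x), blue(item2), closed(x), cold(item2), flagged(x), flies(item2), green(x), hot(item2), mammal(item2), metal(item2), penguin(x), ready(x), red(item2), small(item2), valid(item2), visible(x), wooden(x)} — 18 facts.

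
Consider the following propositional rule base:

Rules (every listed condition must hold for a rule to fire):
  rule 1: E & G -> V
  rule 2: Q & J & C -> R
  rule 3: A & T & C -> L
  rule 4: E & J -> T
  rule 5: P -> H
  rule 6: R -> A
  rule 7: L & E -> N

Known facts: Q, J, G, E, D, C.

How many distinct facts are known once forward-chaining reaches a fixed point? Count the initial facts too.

Round 1 fires rule 1, rule 2, rule 4, giving V, R, T.
Round 2 fires rule 6, giving A.
Round 3 fires rule 3, giving L.
Round 4 fires rule 7, giving N.
Closure: {A, C, D, E, G, J, L, N, Q, R, T, V} — 12 facts.

12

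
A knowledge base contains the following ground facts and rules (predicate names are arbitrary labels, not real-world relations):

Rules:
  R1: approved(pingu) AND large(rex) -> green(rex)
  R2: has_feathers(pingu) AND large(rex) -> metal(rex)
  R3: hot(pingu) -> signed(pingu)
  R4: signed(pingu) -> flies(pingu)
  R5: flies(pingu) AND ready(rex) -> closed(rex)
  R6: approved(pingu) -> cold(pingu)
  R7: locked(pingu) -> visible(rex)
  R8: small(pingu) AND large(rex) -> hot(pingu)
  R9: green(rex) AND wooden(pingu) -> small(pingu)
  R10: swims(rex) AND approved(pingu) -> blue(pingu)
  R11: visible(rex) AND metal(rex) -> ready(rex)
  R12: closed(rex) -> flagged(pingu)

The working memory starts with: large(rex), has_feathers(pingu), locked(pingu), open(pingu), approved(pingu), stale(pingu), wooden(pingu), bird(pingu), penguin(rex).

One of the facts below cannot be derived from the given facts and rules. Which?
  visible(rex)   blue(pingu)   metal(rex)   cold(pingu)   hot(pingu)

blue(pingu)

Round 1 fires R1, R2, R6, R7, giving green(rex), metal(rex), cold(pingu), visible(rex).
Round 2 fires R9, R11, giving small(pingu), ready(rex).
Round 3 fires R8, giving hot(pingu).
Round 4 fires R3, giving signed(pingu).
Round 5 fires R4, giving flies(pingu).
Round 6 fires R5, giving closed(rex).
Round 7 fires R12, giving flagged(pingu).
Derived: visible(rex) (round 1), cold(pingu) (round 1), metal(rex) (round 1), hot(pingu) (round 3). blue(pingu) never appears in any round.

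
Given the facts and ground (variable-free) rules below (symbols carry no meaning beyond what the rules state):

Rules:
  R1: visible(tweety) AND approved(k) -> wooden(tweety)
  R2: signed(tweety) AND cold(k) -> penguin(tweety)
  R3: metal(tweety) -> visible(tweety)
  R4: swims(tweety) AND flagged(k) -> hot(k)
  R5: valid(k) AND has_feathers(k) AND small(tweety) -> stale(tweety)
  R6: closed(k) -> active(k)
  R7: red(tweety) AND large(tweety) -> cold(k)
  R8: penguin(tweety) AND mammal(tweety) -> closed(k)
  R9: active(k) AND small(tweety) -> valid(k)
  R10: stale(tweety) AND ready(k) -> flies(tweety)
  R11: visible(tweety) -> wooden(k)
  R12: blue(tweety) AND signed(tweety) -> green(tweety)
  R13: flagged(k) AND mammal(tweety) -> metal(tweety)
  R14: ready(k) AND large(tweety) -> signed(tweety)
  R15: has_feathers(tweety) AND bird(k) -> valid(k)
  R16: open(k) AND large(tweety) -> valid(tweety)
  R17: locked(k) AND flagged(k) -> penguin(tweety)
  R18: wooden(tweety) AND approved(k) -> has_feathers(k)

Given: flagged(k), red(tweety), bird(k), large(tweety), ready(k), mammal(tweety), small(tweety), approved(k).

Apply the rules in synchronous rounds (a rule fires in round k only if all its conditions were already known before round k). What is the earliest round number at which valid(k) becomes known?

Round 1 fires R7, R13, R14, giving cold(k), metal(tweety), signed(tweety).
Round 2 fires R2, R3, giving penguin(tweety), visible(tweety).
Round 3 fires R1, R8, R11, giving wooden(tweety), closed(k), wooden(k).
Round 4 fires R6, R18, giving active(k), has_feathers(k).
Round 5 fires R9, giving valid(k).
valid(k) first appears in round 5.

5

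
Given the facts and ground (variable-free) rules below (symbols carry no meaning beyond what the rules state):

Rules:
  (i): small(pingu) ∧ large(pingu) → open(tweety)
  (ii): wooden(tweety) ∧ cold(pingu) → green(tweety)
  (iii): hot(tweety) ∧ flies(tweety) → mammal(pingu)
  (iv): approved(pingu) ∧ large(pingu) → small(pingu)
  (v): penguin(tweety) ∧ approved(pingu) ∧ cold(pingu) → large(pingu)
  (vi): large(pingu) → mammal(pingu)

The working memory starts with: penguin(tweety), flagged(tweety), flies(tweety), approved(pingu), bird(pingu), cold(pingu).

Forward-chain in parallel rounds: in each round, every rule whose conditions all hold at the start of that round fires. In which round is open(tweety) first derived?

3

Round 1 fires (v), giving large(pingu).
Round 2 fires (iv), (vi), giving small(pingu), mammal(pingu).
Round 3 fires (i), giving open(tweety).
open(tweety) first appears in round 3.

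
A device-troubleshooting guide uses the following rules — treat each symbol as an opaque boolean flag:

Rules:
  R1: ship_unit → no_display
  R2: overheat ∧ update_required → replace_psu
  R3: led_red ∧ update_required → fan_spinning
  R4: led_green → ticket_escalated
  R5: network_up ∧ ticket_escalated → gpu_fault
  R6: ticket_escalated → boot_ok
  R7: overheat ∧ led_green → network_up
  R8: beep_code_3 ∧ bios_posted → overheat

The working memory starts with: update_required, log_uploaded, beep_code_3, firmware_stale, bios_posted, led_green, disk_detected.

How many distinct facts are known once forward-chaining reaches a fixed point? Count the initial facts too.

13

[1] R4 [led_green → ticket_escalated]; R8 [beep_code_3 ∧ bios_posted → overheat]. ⇒ new: ticket_escalated, overheat.
[2] R2 [overheat ∧ update_required → replace_psu]; R6 [ticket_escalated → boot_ok]; R7 [overheat ∧ led_green → network_up]. ⇒ new: replace_psu, boot_ok, network_up.
[3] R5 [network_up ∧ ticket_escalated → gpu_fault]. ⇒ new: gpu_fault.
Closure: {beep_code_3, bios_posted, boot_ok, disk_detected, firmware_stale, gpu_fault, led_green, log_uploaded, network_up, overheat, replace_psu, ticket_escalated, update_required} — 13 facts.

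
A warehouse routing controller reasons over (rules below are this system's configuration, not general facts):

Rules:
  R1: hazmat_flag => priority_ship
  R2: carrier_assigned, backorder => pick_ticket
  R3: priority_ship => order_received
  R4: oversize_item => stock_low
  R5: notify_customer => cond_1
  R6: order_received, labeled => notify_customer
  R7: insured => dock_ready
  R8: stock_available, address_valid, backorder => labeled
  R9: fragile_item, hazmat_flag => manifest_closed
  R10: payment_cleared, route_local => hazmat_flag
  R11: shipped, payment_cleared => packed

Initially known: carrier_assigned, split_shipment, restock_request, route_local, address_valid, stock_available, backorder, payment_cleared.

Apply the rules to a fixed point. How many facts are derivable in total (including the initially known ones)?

Round 1: R2 [carrier_assigned, backorder => pick_ticket]; R8 [stock_available, address_valid, backorder => labeled]; R10 [payment_cleared, route_local => hazmat_flag]. Adds pick_ticket, labeled, hazmat_flag.
Round 2: R1 [hazmat_flag => priority_ship]. Adds priority_ship.
Round 3: R3 [priority_ship => order_received]. Adds order_received.
Round 4: R6 [order_received, labeled => notify_customer]. Adds notify_customer.
Round 5: R5 [notify_customer => cond_1]. Adds cond_1.
Closure: {address_valid, backorder, carrier_assigned, cond_1, hazmat_flag, labeled, notify_customer, order_received, payment_cleared, pick_ticket, priority_ship, restock_request, route_local, split_shipment, stock_available} — 15 facts.

15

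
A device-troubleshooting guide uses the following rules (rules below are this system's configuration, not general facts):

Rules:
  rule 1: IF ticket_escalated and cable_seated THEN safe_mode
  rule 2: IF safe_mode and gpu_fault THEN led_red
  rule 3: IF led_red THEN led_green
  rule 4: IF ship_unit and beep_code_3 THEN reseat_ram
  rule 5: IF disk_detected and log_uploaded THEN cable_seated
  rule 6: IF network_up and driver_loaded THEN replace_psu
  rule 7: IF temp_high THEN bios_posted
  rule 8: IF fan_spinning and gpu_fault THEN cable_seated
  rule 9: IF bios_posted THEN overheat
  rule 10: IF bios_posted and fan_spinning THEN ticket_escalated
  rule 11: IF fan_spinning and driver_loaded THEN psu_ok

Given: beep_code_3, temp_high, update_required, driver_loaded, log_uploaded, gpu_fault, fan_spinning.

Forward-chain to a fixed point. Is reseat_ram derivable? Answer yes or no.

Round 1: rule 7 [IF temp_high THEN bios_posted]; rule 8 [IF fan_spinning and gpu_fault THEN cable_seated]; rule 11 [IF fan_spinning and driver_loaded THEN psu_ok]. Adds bios_posted, cable_seated, psu_ok.
Round 2: rule 9 [IF bios_posted THEN overheat]; rule 10 [IF bios_posted and fan_spinning THEN ticket_escalated]. Adds overheat, ticket_escalated.
Round 3: rule 1 [IF ticket_escalated and cable_seated THEN safe_mode]. Adds safe_mode.
Round 4: rule 2 [IF safe_mode and gpu_fault THEN led_red]. Adds led_red.
Round 5: rule 3 [IF led_red THEN led_green]. Adds led_green.
Fixed point reached. reseat_ram is concluded only by rule 4; rule 4 needs ship_unit (never derived).

no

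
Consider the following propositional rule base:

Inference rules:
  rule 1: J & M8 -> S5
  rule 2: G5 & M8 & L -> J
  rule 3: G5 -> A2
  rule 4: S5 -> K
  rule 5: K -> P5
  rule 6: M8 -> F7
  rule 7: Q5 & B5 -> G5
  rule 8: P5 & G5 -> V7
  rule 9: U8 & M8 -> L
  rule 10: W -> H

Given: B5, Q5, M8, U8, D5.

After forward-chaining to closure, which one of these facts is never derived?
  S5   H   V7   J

H

Round 1 fires rule 6, rule 7, rule 9, giving F7, G5, L.
Round 2 fires rule 2, rule 3, giving J, A2.
Round 3 fires rule 1, giving S5.
Round 4 fires rule 4, giving K.
Round 5 fires rule 5, giving P5.
Round 6 fires rule 8, giving V7.
Derived: J (round 2), S5 (round 3), V7 (round 6). H never appears in any round.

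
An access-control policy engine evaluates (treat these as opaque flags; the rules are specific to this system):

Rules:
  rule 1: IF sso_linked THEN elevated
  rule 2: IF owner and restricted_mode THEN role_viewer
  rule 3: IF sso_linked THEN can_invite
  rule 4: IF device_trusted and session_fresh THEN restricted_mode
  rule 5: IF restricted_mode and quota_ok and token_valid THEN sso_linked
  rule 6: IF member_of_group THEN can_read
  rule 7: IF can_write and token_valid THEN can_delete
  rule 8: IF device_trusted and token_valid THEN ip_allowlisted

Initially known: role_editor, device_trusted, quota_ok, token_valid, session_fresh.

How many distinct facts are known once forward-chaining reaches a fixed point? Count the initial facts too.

10

Round 1 fires rule 4, rule 8, giving restricted_mode, ip_allowlisted.
Round 2 fires rule 5, giving sso_linked.
Round 3 fires rule 1, rule 3, giving elevated, can_invite.
Closure: {can_invite, device_trusted, elevated, ip_allowlisted, quota_ok, restricted_mode, role_editor, session_fresh, sso_linked, token_valid} — 10 facts.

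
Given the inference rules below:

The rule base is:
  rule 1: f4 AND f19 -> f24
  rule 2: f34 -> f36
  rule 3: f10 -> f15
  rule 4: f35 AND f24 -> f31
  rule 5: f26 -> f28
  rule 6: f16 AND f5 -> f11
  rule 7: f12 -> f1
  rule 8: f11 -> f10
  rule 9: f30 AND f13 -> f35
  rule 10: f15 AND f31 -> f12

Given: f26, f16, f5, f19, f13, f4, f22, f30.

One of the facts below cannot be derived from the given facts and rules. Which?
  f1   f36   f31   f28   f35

f36

[1] rule 1 [f4 AND f19 -> f24]; rule 5 [f26 -> f28]; rule 6 [f16 AND f5 -> f11]; rule 9 [f30 AND f13 -> f35]. ⇒ new: f24, f28, f11, f35.
[2] rule 4 [f35 AND f24 -> f31]; rule 8 [f11 -> f10]. ⇒ new: f31, f10.
[3] rule 3 [f10 -> f15]. ⇒ new: f15.
[4] rule 10 [f15 AND f31 -> f12]. ⇒ new: f12.
[5] rule 7 [f12 -> f1]. ⇒ new: f1.
Derived: f35 (round 1), f28 (round 1), f1 (round 5), f31 (round 2). f36 never appears in any round.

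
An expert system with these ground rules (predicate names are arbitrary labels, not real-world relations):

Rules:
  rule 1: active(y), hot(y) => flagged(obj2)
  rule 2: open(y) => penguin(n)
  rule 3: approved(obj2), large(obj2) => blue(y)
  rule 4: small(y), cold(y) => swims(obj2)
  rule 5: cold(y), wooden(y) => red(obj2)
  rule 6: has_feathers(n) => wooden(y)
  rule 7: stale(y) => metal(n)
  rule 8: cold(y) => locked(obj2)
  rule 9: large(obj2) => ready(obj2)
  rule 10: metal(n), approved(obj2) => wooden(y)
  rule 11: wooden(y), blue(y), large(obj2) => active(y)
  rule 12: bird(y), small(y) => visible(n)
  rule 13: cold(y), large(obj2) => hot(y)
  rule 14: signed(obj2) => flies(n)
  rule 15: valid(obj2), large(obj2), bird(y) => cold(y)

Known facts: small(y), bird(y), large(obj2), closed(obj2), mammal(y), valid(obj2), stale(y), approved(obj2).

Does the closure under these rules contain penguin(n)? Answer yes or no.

Round 1: rule 3 [approved(obj2), large(obj2) => blue(y)]; rule 7 [stale(y) => metal(n)]; rule 9 [large(obj2) => ready(obj2)]; rule 12 [bird(y), small(y) => visible(n)]; rule 15 [valid(obj2), large(obj2), bird(y) => cold(y)]. New: blue(y), metal(n), ready(obj2), visible(n), cold(y).
Round 2: rule 4 [small(y), cold(y) => swims(obj2)]; rule 8 [cold(y) => locked(obj2)]; rule 10 [metal(n), approved(obj2) => wooden(y)]; rule 13 [cold(y), large(obj2) => hot(y)]. New: swims(obj2), locked(obj2), wooden(y), hot(y).
Round 3: rule 5 [cold(y), wooden(y) => red(obj2)]; rule 11 [wooden(y), blue(y), large(obj2) => active(y)]. New: red(obj2), active(y).
Round 4: rule 1 [active(y), hot(y) => flagged(obj2)]. New: flagged(obj2).
Fixed point reached. penguin(n) is concluded only by rule 2; rule 2 needs open(y) (never derived).

no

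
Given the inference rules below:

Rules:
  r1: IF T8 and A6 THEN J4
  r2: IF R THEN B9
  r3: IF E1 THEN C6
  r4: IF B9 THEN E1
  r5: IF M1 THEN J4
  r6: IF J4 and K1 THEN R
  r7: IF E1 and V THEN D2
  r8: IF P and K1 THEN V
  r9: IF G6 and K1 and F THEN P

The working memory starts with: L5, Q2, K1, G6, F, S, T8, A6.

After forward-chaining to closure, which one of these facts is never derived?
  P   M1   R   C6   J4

M1

Round 1 fires r1, r9, giving J4, P.
Round 2 fires r6, r8, giving R, V.
Round 3 fires r2, giving B9.
Round 4 fires r4, giving E1.
Round 5 fires r3, r7, giving C6, D2.
Derived: R (round 2), C6 (round 5), J4 (round 1), P (round 1). M1 never appears in any round.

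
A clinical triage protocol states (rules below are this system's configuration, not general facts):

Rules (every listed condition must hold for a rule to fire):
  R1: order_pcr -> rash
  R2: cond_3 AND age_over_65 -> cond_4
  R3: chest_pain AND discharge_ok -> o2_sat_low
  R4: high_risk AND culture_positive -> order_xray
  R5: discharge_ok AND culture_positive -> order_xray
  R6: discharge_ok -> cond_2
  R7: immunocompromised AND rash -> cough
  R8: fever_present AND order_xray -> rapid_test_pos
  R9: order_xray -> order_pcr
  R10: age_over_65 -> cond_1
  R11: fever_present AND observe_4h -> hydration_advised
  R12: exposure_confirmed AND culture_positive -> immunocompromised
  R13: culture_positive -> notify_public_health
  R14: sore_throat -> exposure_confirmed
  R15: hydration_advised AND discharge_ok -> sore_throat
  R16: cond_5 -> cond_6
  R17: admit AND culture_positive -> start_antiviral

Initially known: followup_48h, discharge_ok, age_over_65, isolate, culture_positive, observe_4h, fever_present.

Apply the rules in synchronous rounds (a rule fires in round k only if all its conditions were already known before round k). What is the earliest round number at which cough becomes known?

5

Round 1: R5 [discharge_ok AND culture_positive -> order_xray]; R6 [discharge_ok -> cond_2]; R10 [age_over_65 -> cond_1]; R11 [fever_present AND observe_4h -> hydration_advised]; R13 [culture_positive -> notify_public_health]. New: order_xray, cond_2, cond_1, hydration_advised, notify_public_health.
Round 2: R8 [fever_present AND order_xray -> rapid_test_pos]; R9 [order_xray -> order_pcr]; R15 [hydration_advised AND discharge_ok -> sore_throat]. New: rapid_test_pos, order_pcr, sore_throat.
Round 3: R1 [order_pcr -> rash]; R14 [sore_throat -> exposure_confirmed]. New: rash, exposure_confirmed.
Round 4: R12 [exposure_confirmed AND culture_positive -> immunocompromised]. New: immunocompromised.
Round 5: R7 [immunocompromised AND rash -> cough]. New: cough.
cough first appears in round 5.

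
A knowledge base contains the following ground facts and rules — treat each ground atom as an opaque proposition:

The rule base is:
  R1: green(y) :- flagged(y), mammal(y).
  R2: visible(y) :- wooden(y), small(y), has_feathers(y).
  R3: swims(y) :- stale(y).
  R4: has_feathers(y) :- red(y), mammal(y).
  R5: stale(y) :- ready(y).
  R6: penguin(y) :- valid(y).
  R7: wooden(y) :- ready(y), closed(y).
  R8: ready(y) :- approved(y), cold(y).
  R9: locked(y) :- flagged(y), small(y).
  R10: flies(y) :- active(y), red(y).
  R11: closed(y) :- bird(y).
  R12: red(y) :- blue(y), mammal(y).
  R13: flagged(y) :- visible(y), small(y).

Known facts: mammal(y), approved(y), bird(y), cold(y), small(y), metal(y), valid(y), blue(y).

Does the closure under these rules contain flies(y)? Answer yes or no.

Round 1: R6 [penguin(y) :- valid(y).]; R8 [ready(y) :- approved(y), cold(y).]; R11 [closed(y) :- bird(y).]; R12 [red(y) :- blue(y), mammal(y).]. New: penguin(y), ready(y), closed(y), red(y).
Round 2: R4 [has_feathers(y) :- red(y), mammal(y).]; R5 [stale(y) :- ready(y).]; R7 [wooden(y) :- ready(y), closed(y).]. New: has_feathers(y), stale(y), wooden(y).
Round 3: R2 [visible(y) :- wooden(y), small(y), has_feathers(y).]; R3 [swims(y) :- stale(y).]. New: visible(y), swims(y).
Round 4: R13 [flagged(y) :- visible(y), small(y).]. New: flagged(y).
Round 5: R1 [green(y) :- flagged(y), mammal(y).]; R9 [locked(y) :- flagged(y), small(y).]. New: green(y), locked(y).
Fixed point reached. flies(y) is concluded only by R10; R10 needs active(y) (never derived).

no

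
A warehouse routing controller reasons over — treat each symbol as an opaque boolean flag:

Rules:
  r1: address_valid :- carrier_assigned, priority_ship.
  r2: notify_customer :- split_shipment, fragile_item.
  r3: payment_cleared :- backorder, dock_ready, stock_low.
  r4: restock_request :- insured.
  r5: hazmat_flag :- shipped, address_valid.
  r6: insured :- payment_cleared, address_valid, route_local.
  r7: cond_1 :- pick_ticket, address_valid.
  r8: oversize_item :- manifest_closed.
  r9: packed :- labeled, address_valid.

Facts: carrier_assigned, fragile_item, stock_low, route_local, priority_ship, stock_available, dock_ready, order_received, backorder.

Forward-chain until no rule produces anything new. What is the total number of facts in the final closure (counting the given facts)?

[1] r1 [address_valid :- carrier_assigned, priority_ship.]; r3 [payment_cleared :- backorder, dock_ready, stock_low.]. ⇒ new: address_valid, payment_cleared.
[2] r6 [insured :- payment_cleared, address_valid, route_local.]. ⇒ new: insured.
[3] r4 [restock_request :- insured.]. ⇒ new: restock_request.
Closure: {address_valid, backorder, carrier_assigned, dock_ready, fragile_item, insured, order_received, payment_cleared, priority_ship, restock_request, route_local, stock_available, stock_low} — 13 facts.

13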